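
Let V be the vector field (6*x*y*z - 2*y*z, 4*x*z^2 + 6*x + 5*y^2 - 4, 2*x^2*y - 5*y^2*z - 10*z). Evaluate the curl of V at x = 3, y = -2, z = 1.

(∇×V)₁ = ∂V₃/∂y − ∂V₂/∂z = 2*x^2 - 8*x*z - 10*y*z
(∇×V)₂ = ∂V₁/∂z − ∂V₃/∂x = 2*x*y - 2*y
(∇×V)₃ = ∂V₂/∂x − ∂V₁/∂y = -6*x*z + 4*z^2 + 2*z + 6
∇×V = (2*x^2 - 8*x*z - 10*y*z, 2*x*y - 2*y, -6*x*z + 4*z^2 + 2*z + 6)
At (3, -2, 1): (14, -8, -6).

(14, -8, -6)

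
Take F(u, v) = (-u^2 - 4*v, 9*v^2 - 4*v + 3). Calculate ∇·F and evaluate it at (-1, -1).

-20

∂F₁/∂u = -2*u
∂F₂/∂v = 18*v - 4
∇·F = -2*u + 18*v - 4
At (-1, -1): -20.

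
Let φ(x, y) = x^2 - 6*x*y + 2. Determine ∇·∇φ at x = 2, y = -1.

∂²φ/∂x² = 2
∂²φ/∂y² = 0
∇²φ = 2
At (2, -1): 2.

2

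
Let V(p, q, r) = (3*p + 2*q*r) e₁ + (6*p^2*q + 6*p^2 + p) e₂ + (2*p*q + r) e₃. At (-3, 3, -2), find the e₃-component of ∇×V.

(∇×V)_3 = ∂V₂/∂p − ∂V₁/∂q
= 12*p*q + 12*p + 1 − (2*r)
= 12*p*q + 12*p - 2*r + 1
At (-3, 3, -2): -139.

-139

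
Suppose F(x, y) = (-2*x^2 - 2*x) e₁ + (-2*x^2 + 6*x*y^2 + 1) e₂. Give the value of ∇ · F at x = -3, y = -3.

∂F₁/∂x = -4*x - 2
∂F₂/∂y = 12*x*y
∇·F = 12*x*y - 4*x - 2
At (-3, -3): 118.

118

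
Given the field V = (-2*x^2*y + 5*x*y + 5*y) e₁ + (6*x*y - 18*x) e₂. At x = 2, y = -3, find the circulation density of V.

-43

∂V₂/∂x = 6*y - 18
∂V₁/∂y = -2*x^2 + 5*x + 5
Scalar curl = 2*x^2 - 5*x + 6*y - 23
At (2, -3): -43.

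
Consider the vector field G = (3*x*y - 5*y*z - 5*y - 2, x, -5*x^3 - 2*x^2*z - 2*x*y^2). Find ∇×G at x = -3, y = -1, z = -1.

(∇×G)₁ = ∂G₃/∂y − ∂G₂/∂z = -4*x*y
(∇×G)₂ = ∂G₁/∂z − ∂G₃/∂x = 15*x^2 + 4*x*z + 2*y^2 - 5*y
(∇×G)₃ = ∂G₂/∂x − ∂G₁/∂y = -3*x + 5*z + 6
∇×G = (-4*x*y, 15*x^2 + 4*x*z + 2*y^2 - 5*y, -3*x + 5*z + 6)
At (-3, -1, -1): (-12, 154, 10).

(-12, 154, 10)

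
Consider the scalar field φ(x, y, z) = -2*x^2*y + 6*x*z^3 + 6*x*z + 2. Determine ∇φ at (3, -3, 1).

∂φ/∂x = -4*x*y + 6*z^3 + 6*z
∂φ/∂y = -2*x^2
∂φ/∂z = 18*x*z^2 + 6*x
∇φ = (-4*x*y + 6*z^3 + 6*z, -2*x^2, 18*x*z^2 + 6*x)
At (3, -3, 1): (48, -18, 72).

(48, -18, 72)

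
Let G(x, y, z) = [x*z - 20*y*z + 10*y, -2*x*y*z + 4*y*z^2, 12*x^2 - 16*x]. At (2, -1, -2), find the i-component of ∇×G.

(∇×G)_1 = ∂G₃/∂y − ∂G₂/∂z
= 0 − (-2*x*y + 8*y*z)
= 2*x*y - 8*y*z
At (2, -1, -2): -20.

-20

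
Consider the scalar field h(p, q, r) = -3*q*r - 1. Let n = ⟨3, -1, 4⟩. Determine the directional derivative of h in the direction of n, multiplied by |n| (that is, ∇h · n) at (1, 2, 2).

∂h/∂p = 0
∂h/∂q = -3*r
∂h/∂r = -3*q
∇h at (1, 2, 2) = (0, -6, -6)
∇h · n = (0)(3) + (-6)(-1) + (-6)(4) = -18

-18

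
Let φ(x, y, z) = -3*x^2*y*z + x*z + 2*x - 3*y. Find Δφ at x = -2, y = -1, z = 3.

18

∂²φ/∂x² = -6*y*z
∂²φ/∂y² = 0
∂²φ/∂z² = 0
∇²φ = -6*y*z
At (-2, -1, 3): 18.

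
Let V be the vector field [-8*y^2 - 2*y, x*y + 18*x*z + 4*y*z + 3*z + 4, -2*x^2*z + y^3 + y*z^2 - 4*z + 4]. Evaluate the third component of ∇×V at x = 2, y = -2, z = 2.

4

(∇×V)_3 = ∂V₂/∂x − ∂V₁/∂y
= y + 18*z − (-16*y - 2)
= 17*y + 18*z + 2
At (2, -2, 2): 4.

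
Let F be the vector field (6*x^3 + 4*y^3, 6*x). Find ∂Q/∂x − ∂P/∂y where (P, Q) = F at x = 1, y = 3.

∂F₂/∂x = 6
∂F₁/∂y = 12*y^2
Scalar curl = -12*y^2 + 6
At (1, 3): -102.

-102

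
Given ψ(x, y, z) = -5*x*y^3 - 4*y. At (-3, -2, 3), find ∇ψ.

∂ψ/∂x = -5*y^3
∂ψ/∂y = -15*x*y^2 - 4
∂ψ/∂z = 0
∇ψ = (-5*y^3, -15*x*y^2 - 4, 0)
At (-3, -2, 3): (40, 176, 0).

(40, 176, 0)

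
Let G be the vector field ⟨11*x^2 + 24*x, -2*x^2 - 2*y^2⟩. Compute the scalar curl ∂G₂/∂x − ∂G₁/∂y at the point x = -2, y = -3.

∂G₂/∂x = -4*x
∂G₁/∂y = 0
Scalar curl = -4*x
At (-2, -3): 8.

8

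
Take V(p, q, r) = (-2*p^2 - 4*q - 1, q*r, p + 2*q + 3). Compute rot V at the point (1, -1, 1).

(3, -1, 4)

(∇×V)₁ = ∂V₃/∂q − ∂V₂/∂r = -q + 2
(∇×V)₂ = ∂V₁/∂r − ∂V₃/∂p = -1
(∇×V)₃ = ∂V₂/∂p − ∂V₁/∂q = 4
∇×V = (-q + 2, -1, 4)
At (1, -1, 1): (3, -1, 4).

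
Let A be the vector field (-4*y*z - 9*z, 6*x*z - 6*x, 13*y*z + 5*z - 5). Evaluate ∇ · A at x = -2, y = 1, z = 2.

∂A₁/∂x = 0
∂A₂/∂y = 0
∂A₃/∂z = 13*y + 5
∇·A = 13*y + 5
At (-2, 1, 2): 18.

18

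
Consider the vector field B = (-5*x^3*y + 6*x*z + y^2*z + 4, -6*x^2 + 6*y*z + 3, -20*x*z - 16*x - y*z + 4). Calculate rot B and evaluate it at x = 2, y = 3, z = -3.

(∇×B)₁ = ∂B₃/∂y − ∂B₂/∂z = -6*y - z
(∇×B)₂ = ∂B₁/∂z − ∂B₃/∂x = 6*x + y^2 + 20*z + 16
(∇×B)₃ = ∂B₂/∂x − ∂B₁/∂y = 5*x^3 - 12*x - 2*y*z
∇×B = (-6*y - z, 6*x + y^2 + 20*z + 16, 5*x^3 - 12*x - 2*y*z)
At (2, 3, -3): (-15, -23, 34).

(-15, -23, 34)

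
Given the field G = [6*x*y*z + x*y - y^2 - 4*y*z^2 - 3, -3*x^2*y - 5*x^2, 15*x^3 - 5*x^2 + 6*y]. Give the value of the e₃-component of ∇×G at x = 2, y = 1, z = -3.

(∇×G)_3 = ∂G₂/∂x − ∂G₁/∂y
= -6*x*y - 10*x − (6*x*z + x - 2*y - 4*z^2)
= -6*x*y - 6*x*z - 11*x + 2*y + 4*z^2
At (2, 1, -3): 40.

40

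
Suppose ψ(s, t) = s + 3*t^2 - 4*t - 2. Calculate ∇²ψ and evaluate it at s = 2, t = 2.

∂²ψ/∂s² = 0
∂²ψ/∂t² = 6
∇²ψ = 6
At (2, 2): 6.

6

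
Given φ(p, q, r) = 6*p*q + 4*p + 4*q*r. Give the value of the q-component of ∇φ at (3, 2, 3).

30

(∇φ)_2 = ∂φ/∂q = 6*p + 4*r
At (3, 2, 3): 30.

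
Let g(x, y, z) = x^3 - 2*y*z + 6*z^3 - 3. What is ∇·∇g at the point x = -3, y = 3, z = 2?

∂²g/∂x² = 6*x
∂²g/∂y² = 0
∂²g/∂z² = 36*z
∇²g = 6*x + 36*z
At (-3, 3, 2): 54.

54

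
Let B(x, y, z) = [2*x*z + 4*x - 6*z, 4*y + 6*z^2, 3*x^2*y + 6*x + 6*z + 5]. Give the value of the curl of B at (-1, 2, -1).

(∇×B)₁ = ∂B₃/∂y − ∂B₂/∂z = 3*x^2 - 12*z
(∇×B)₂ = ∂B₁/∂z − ∂B₃/∂x = -6*x*y + 2*x - 12
(∇×B)₃ = ∂B₂/∂x − ∂B₁/∂y = 0
∇×B = (3*x^2 - 12*z, -6*x*y + 2*x - 12, 0)
At (-1, 2, -1): (15, -2, 0).

(15, -2, 0)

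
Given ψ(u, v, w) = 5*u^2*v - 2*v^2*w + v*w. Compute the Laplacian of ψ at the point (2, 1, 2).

2

∂²ψ/∂u² = 10*v
∂²ψ/∂v² = -4*w
∂²ψ/∂w² = 0
∇²ψ = 10*v - 4*w
At (2, 1, 2): 2.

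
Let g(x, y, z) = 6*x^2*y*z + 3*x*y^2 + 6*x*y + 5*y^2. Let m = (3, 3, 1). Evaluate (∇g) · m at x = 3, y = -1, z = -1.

∂g/∂x = 12*x*y*z + 3*y^2 + 6*y
∂g/∂y = 6*x^2*z + 6*x*y + 6*x + 10*y
∂g/∂z = 6*x^2*y
∇g at (3, -1, -1) = (33, -64, -54)
∇g · m = (33)(3) + (-64)(3) + (-54)(1) = -147

-147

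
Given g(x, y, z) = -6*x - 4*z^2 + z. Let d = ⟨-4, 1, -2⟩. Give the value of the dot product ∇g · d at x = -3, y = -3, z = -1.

6

∂g/∂x = -6
∂g/∂y = 0
∂g/∂z = -8*z + 1
∇g at (-3, -3, -1) = (-6, 0, 9)
∇g · d = (-6)(-4) + (0)(1) + (9)(-2) = 6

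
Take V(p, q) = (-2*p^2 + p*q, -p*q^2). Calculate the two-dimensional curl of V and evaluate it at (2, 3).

-11

∂V₂/∂p = -q^2
∂V₁/∂q = p
Scalar curl = -p - q^2
At (2, 3): -11.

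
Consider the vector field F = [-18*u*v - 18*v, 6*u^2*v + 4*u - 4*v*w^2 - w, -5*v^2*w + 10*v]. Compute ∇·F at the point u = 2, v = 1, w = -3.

-35

∂F₁/∂u = -18*v
∂F₂/∂v = 6*u^2 - 4*w^2
∂F₃/∂w = -5*v^2
∇·F = 6*u^2 - 5*v^2 - 18*v - 4*w^2
At (2, 1, -3): -35.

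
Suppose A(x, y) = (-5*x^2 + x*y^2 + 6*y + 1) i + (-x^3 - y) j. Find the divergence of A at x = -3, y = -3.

38

∂A₁/∂x = -10*x + y^2
∂A₂/∂y = -1
∇·A = -10*x + y^2 - 1
At (-3, -3): 38.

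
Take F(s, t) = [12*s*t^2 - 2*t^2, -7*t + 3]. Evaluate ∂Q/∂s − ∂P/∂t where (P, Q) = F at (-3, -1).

-76

∂F₂/∂s = 0
∂F₁/∂t = 24*s*t - 4*t
Scalar curl = -24*s*t + 4*t
At (-3, -1): -76.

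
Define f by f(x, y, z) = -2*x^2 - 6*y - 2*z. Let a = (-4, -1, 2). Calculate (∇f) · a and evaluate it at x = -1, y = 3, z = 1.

-14

∂f/∂x = -4*x
∂f/∂y = -6
∂f/∂z = -2
∇f at (-1, 3, 1) = (4, -6, -2)
∇f · a = (4)(-4) + (-6)(-1) + (-2)(2) = -14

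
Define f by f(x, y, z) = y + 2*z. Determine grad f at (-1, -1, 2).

∂f/∂x = 0
∂f/∂y = 1
∂f/∂z = 2
∇f = (0, 1, 2)
At (-1, -1, 2): (0, 1, 2).

(0, 1, 2)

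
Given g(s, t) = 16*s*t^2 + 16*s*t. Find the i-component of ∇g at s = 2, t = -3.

(∇g)_1 = ∂g/∂s = 16*t^2 + 16*t
At (2, -3): 96.

96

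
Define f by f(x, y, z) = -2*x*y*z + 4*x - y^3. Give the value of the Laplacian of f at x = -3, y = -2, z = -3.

∂²f/∂x² = 0
∂²f/∂y² = -6*y
∂²f/∂z² = 0
∇²f = -6*y
At (-3, -2, -3): 12.

12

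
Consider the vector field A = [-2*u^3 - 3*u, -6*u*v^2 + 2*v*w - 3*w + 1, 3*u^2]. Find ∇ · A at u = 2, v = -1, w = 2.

1

∂A₁/∂u = -6*u^2 - 3
∂A₂/∂v = -12*u*v + 2*w
∂A₃/∂w = 0
∇·A = -6*u^2 - 12*u*v + 2*w - 3
At (2, -1, 2): 1.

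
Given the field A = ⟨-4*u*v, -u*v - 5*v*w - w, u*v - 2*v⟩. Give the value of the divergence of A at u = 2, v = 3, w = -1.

-9

∂A₁/∂u = -4*v
∂A₂/∂v = -u - 5*w
∂A₃/∂w = 0
∇·A = -u - 4*v - 5*w
At (2, 3, -1): -9.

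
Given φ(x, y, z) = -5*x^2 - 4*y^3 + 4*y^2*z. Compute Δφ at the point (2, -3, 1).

70

∂²φ/∂x² = -10
∂²φ/∂y² = 8*(-3*y + z)
∂²φ/∂z² = 0
∇²φ = -24*y + 8*z - 10
At (2, -3, 1): 70.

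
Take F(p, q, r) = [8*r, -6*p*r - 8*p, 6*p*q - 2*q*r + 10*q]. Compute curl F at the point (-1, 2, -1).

(0, -4, -2)

(∇×F)₁ = ∂F₃/∂q − ∂F₂/∂r = 12*p - 2*r + 10
(∇×F)₂ = ∂F₁/∂r − ∂F₃/∂p = -6*q + 8
(∇×F)₃ = ∂F₂/∂p − ∂F₁/∂q = -6*r - 8
∇×F = (12*p - 2*r + 10, -6*q + 8, -6*r - 8)
At (-1, 2, -1): (0, -4, -2).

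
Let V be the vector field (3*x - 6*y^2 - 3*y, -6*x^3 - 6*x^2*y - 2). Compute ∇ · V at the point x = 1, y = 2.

∂V₁/∂x = 3
∂V₂/∂y = -6*x^2
∇·V = -6*x^2 + 3
At (1, 2): -3.

-3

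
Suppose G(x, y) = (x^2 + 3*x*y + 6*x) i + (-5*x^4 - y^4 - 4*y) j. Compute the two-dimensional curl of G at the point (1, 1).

-23

∂G₂/∂x = -20*x^3
∂G₁/∂y = 3*x
Scalar curl = -20*x^3 - 3*x
At (1, 1): -23.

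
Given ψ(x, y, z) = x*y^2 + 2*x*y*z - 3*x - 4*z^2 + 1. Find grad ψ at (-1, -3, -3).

∂ψ/∂x = y^2 + 2*y*z - 3
∂ψ/∂y = 2*x*y + 2*x*z
∂ψ/∂z = 2*x*y - 8*z
∇ψ = (y^2 + 2*y*z - 3, 2*x*y + 2*x*z, 2*x*y - 8*z)
At (-1, -3, -3): (24, 12, 30).

(24, 12, 30)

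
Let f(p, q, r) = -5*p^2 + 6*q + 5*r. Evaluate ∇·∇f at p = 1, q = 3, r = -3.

-10

∂²f/∂p² = -10
∂²f/∂q² = 0
∂²f/∂r² = 0
∇²f = -10
At (1, 3, -3): -10.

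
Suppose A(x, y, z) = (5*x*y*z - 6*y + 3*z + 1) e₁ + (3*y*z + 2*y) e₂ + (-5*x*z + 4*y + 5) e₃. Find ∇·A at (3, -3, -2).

11

∂A₁/∂x = 5*y*z
∂A₂/∂y = 3*z + 2
∂A₃/∂z = -5*x
∇·A = -5*x + 5*y*z + 3*z + 2
At (3, -3, -2): 11.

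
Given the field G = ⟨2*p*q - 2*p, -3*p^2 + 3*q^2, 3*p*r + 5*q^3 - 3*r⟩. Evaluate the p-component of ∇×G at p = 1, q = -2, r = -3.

(∇×G)_1 = ∂G₃/∂q − ∂G₂/∂r
= 15*q^2 − (0)
= 15*q^2
At (1, -2, -3): 60.

60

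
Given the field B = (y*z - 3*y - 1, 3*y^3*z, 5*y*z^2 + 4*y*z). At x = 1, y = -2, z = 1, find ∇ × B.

(33, -2, 2)

(∇×B)₁ = ∂B₃/∂y − ∂B₂/∂z = -3*y^3 + 5*z^2 + 4*z
(∇×B)₂ = ∂B₁/∂z − ∂B₃/∂x = y
(∇×B)₃ = ∂B₂/∂x − ∂B₁/∂y = -z + 3
∇×B = (-3*y^3 + 5*z^2 + 4*z, y, -z + 3)
At (1, -2, 1): (33, -2, 2).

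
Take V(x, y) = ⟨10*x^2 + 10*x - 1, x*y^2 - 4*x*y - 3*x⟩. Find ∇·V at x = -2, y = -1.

-18

∂V₁/∂x = 20*x + 10
∂V₂/∂y = 2*x*y - 4*x
∇·V = 2*x*y + 16*x + 10
At (-2, -1): -18.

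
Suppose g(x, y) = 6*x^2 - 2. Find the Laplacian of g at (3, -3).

12

∂²g/∂x² = 12
∂²g/∂y² = 0
∇²g = 12
At (3, -3): 12.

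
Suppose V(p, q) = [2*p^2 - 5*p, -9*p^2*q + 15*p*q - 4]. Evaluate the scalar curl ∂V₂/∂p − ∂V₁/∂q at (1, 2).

∂V₂/∂p = -18*p*q + 15*q
∂V₁/∂q = 0
Scalar curl = -18*p*q + 15*q
At (1, 2): -6.

-6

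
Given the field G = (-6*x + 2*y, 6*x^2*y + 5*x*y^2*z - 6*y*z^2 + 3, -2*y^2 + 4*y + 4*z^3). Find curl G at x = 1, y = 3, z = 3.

(∇×G)₁ = ∂G₃/∂y − ∂G₂/∂z = -5*x*y^2 + 12*y*z - 4*y + 4
(∇×G)₂ = ∂G₁/∂z − ∂G₃/∂x = 0
(∇×G)₃ = ∂G₂/∂x − ∂G₁/∂y = 12*x*y + 5*y^2*z - 2
∇×G = (-5*x*y^2 + 12*y*z - 4*y + 4, 0, 12*x*y + 5*y^2*z - 2)
At (1, 3, 3): (55, 0, 169).

(55, 0, 169)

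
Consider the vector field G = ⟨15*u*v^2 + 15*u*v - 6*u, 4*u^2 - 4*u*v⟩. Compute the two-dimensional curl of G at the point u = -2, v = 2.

126

∂G₂/∂u = 8*u - 4*v
∂G₁/∂v = 30*u*v + 15*u
Scalar curl = -30*u*v - 7*u - 4*v
At (-2, 2): 126.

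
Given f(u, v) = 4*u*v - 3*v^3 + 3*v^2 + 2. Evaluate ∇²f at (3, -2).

∂²f/∂u² = 0
∂²f/∂v² = 6*(-3*v + 1)
∇²f = -18*v + 6
At (3, -2): 42.

42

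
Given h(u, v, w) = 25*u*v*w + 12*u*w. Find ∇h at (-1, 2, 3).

(186, -75, -62)

∂h/∂u = 25*v*w + 12*w
∂h/∂v = 25*u*w
∂h/∂w = 25*u*v + 12*u
∇h = (25*v*w + 12*w, 25*u*w, 25*u*v + 12*u)
At (-1, 2, 3): (186, -75, -62).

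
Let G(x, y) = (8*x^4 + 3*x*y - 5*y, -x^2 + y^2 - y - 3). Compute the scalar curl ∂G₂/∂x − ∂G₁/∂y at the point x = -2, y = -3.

15

∂G₂/∂x = -2*x
∂G₁/∂y = 3*x - 5
Scalar curl = -5*x + 5
At (-2, -3): 15.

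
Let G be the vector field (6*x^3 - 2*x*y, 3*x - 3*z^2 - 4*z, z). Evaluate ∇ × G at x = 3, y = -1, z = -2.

(-8, 0, 9)

(∇×G)₁ = ∂G₃/∂y − ∂G₂/∂z = 6*z + 4
(∇×G)₂ = ∂G₁/∂z − ∂G₃/∂x = 0
(∇×G)₃ = ∂G₂/∂x − ∂G₁/∂y = 2*x + 3
∇×G = (6*z + 4, 0, 2*x + 3)
At (3, -1, -2): (-8, 0, 9).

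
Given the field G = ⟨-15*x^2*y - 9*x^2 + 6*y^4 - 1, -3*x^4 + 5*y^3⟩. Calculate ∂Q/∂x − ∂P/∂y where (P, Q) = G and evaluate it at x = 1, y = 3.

∂G₂/∂x = -12*x^3
∂G₁/∂y = -15*x^2 + 24*y^3
Scalar curl = -12*x^3 + 15*x^2 - 24*y^3
At (1, 3): -645.

-645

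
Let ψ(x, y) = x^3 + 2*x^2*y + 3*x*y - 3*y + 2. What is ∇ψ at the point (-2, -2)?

(22, -1)

∂ψ/∂x = 3*x^2 + 4*x*y + 3*y
∂ψ/∂y = 2*x^2 + 3*x - 3
∇ψ = (3*x^2 + 4*x*y + 3*y, 2*x^2 + 3*x - 3)
At (-2, -2): (22, -1).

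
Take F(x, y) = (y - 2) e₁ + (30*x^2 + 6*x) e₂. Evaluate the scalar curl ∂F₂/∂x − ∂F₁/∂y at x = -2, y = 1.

∂F₂/∂x = 60*x + 6
∂F₁/∂y = 1
Scalar curl = 60*x + 5
At (-2, 1): -115.

-115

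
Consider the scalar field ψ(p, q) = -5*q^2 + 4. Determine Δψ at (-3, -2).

-10

∂²ψ/∂p² = 0
∂²ψ/∂q² = -10
∇²ψ = -10
At (-3, -2): -10.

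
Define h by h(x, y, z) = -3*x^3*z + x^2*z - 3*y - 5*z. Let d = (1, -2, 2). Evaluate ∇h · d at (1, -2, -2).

∂h/∂x = -9*x^2*z + 2*x*z
∂h/∂y = -3
∂h/∂z = -3*x^3 + x^2 - 5
∇h at (1, -2, -2) = (14, -3, -7)
∇h · d = (14)(1) + (-3)(-2) + (-7)(2) = 6

6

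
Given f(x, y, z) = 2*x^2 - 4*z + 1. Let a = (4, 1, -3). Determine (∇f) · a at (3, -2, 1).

60

∂f/∂x = 4*x
∂f/∂y = 0
∂f/∂z = -4
∇f at (3, -2, 1) = (12, 0, -4)
∇f · a = (12)(4) + (0)(1) + (-4)(-3) = 60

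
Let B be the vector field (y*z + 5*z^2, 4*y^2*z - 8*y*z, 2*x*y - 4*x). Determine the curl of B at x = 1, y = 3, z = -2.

(∇×B)₁ = ∂B₃/∂y − ∂B₂/∂z = 2*x - 4*y^2 + 8*y
(∇×B)₂ = ∂B₁/∂z − ∂B₃/∂x = -y + 10*z + 4
(∇×B)₃ = ∂B₂/∂x − ∂B₁/∂y = -z
∇×B = (2*x - 4*y^2 + 8*y, -y + 10*z + 4, -z)
At (1, 3, -2): (-10, -19, 2).

(-10, -19, 2)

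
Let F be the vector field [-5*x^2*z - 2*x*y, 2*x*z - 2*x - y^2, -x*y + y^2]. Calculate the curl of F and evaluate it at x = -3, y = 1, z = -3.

(∇×F)₁ = ∂F₃/∂y − ∂F₂/∂z = -3*x + 2*y
(∇×F)₂ = ∂F₁/∂z − ∂F₃/∂x = -5*x^2 + y
(∇×F)₃ = ∂F₂/∂x − ∂F₁/∂y = 2*x + 2*z - 2
∇×F = (-3*x + 2*y, -5*x^2 + y, 2*x + 2*z - 2)
At (-3, 1, -3): (11, -44, -14).

(11, -44, -14)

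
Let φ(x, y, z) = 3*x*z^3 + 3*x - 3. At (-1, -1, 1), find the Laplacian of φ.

-18

∂²φ/∂x² = 0
∂²φ/∂y² = 0
∂²φ/∂z² = 18*x*z
∇²φ = 18*x*z
At (-1, -1, 1): -18.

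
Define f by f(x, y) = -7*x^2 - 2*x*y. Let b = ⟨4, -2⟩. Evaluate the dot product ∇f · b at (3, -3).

-132

∂f/∂x = -14*x - 2*y
∂f/∂y = -2*x
∇f at (3, -3) = (-36, -6)
∇f · b = (-36)(4) + (-6)(-2) = -132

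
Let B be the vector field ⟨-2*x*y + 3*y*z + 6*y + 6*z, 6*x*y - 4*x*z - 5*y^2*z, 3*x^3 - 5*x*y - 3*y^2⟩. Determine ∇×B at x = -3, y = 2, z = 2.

(∇×B)₁ = ∂B₃/∂y − ∂B₂/∂z = -x + 5*y^2 - 6*y
(∇×B)₂ = ∂B₁/∂z − ∂B₃/∂x = -9*x^2 + 8*y + 6
(∇×B)₃ = ∂B₂/∂x − ∂B₁/∂y = 2*x + 6*y - 7*z - 6
∇×B = (-x + 5*y^2 - 6*y, -9*x^2 + 8*y + 6, 2*x + 6*y - 7*z - 6)
At (-3, 2, 2): (11, -59, -14).

(11, -59, -14)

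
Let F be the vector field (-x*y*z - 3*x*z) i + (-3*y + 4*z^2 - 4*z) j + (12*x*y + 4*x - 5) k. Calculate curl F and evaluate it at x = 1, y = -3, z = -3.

(40, 32, -3)

(∇×F)₁ = ∂F₃/∂y − ∂F₂/∂z = 12*x - 8*z + 4
(∇×F)₂ = ∂F₁/∂z − ∂F₃/∂x = -x*y - 3*x - 12*y - 4
(∇×F)₃ = ∂F₂/∂x − ∂F₁/∂y = x*z
∇×F = (12*x - 8*z + 4, -x*y - 3*x - 12*y - 4, x*z)
At (1, -3, -3): (40, 32, -3).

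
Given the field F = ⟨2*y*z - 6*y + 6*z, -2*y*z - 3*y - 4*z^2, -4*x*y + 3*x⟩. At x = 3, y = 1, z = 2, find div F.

-7

∂F₁/∂x = 0
∂F₂/∂y = -2*z - 3
∂F₃/∂z = 0
∇·F = -2*z - 3
At (3, 1, 2): -7.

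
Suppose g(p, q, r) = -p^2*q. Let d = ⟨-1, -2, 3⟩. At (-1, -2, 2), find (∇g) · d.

6

∂g/∂p = -2*p*q
∂g/∂q = -p^2
∂g/∂r = 0
∇g at (-1, -2, 2) = (-4, -1, 0)
∇g · d = (-4)(-1) + (-1)(-2) + (0)(3) = 6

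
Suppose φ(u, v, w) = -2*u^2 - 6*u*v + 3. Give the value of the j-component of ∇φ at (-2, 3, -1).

12

(∇φ)_2 = ∂φ/∂v = -6*u
At (-2, 3, -1): 12.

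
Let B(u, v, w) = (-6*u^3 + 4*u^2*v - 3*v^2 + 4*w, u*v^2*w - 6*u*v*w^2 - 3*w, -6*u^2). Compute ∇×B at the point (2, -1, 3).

(∇×B)₁ = ∂B₃/∂v − ∂B₂/∂w = -u*v^2 + 12*u*v*w + 3
(∇×B)₂ = ∂B₁/∂w − ∂B₃/∂u = 12*u + 4
(∇×B)₃ = ∂B₂/∂u − ∂B₁/∂v = -4*u^2 + v^2*w - 6*v*w^2 + 6*v
∇×B = (-u*v^2 + 12*u*v*w + 3, 12*u + 4, -4*u^2 + v^2*w - 6*v*w^2 + 6*v)
At (2, -1, 3): (-71, 28, 35).

(-71, 28, 35)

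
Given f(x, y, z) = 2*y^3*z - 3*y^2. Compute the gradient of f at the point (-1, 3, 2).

∂f/∂x = 0
∂f/∂y = 6*y^2*z - 6*y
∂f/∂z = 2*y^3
∇f = (0, 6*y^2*z - 6*y, 2*y^3)
At (-1, 3, 2): (0, 90, 54).

(0, 90, 54)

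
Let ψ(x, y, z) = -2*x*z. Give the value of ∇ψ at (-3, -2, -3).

(6, 0, 6)

∂ψ/∂x = -2*z
∂ψ/∂y = 0
∂ψ/∂z = -2*x
∇ψ = (-2*z, 0, -2*x)
At (-3, -2, -3): (6, 0, 6).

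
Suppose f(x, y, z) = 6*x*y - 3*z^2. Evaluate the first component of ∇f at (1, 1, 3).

(∇f)_1 = ∂f/∂x = 6*y
At (1, 1, 3): 6.

6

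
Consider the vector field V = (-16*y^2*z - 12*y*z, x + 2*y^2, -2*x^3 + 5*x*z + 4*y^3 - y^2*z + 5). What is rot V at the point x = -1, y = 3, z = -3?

(126, -159, -323)

(∇×V)₁ = ∂V₃/∂y − ∂V₂/∂z = 12*y^2 - 2*y*z
(∇×V)₂ = ∂V₁/∂z − ∂V₃/∂x = 6*x^2 - 16*y^2 - 12*y - 5*z
(∇×V)₃ = ∂V₂/∂x − ∂V₁/∂y = 32*y*z + 12*z + 1
∇×V = (12*y^2 - 2*y*z, 6*x^2 - 16*y^2 - 12*y - 5*z, 32*y*z + 12*z + 1)
At (-1, 3, -3): (126, -159, -323).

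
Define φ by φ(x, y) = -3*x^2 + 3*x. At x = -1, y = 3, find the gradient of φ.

∂φ/∂x = -6*x + 3
∂φ/∂y = 0
∇φ = (-6*x + 3, 0)
At (-1, 3): (9, 0).

(9, 0)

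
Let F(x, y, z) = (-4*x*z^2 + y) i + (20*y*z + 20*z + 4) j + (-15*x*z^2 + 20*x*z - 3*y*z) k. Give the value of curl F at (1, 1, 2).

(-46, 4, -1)

(∇×F)₁ = ∂F₃/∂y − ∂F₂/∂z = -20*y - 3*z - 20
(∇×F)₂ = ∂F₁/∂z − ∂F₃/∂x = -8*x*z + 15*z^2 - 20*z
(∇×F)₃ = ∂F₂/∂x − ∂F₁/∂y = -1
∇×F = (-20*y - 3*z - 20, -8*x*z + 15*z^2 - 20*z, -1)
At (1, 1, 2): (-46, 4, -1).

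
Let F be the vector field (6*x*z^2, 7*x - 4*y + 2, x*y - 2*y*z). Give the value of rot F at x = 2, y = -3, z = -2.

(6, -45, 7)

(∇×F)₁ = ∂F₃/∂y − ∂F₂/∂z = x - 2*z
(∇×F)₂ = ∂F₁/∂z − ∂F₃/∂x = 12*x*z - y
(∇×F)₃ = ∂F₂/∂x − ∂F₁/∂y = 7
∇×F = (x - 2*z, 12*x*z - y, 7)
At (2, -3, -2): (6, -45, 7).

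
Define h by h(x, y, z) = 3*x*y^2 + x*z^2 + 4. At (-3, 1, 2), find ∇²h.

-24

∂²h/∂x² = 0
∂²h/∂y² = 6*x
∂²h/∂z² = 2*x
∇²h = 8*x
At (-3, 1, 2): -24.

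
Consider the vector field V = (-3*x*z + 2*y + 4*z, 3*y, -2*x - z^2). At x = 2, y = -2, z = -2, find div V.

13

∂V₁/∂x = -3*z
∂V₂/∂y = 3
∂V₃/∂z = -2*z
∇·V = -5*z + 3
At (2, -2, -2): 13.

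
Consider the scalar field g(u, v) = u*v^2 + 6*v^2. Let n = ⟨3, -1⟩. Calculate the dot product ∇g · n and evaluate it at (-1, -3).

∂g/∂u = v^2
∂g/∂v = 2*u*v + 12*v
∇g at (-1, -3) = (9, -30)
∇g · n = (9)(3) + (-30)(-1) = 57

57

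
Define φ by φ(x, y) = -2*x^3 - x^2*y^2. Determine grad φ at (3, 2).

(-78, -36)

∂φ/∂x = -6*x^2 - 2*x*y^2
∂φ/∂y = -2*x^2*y
∇φ = (-6*x^2 - 2*x*y^2, -2*x^2*y)
At (3, 2): (-78, -36).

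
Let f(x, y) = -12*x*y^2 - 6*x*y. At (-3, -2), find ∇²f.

72

∂²f/∂x² = 0
∂²f/∂y² = -24*x
∇²f = -24*x
At (-3, -2): 72.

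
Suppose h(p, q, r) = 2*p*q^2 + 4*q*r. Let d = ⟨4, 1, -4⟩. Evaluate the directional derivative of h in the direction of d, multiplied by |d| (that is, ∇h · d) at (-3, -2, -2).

∂h/∂p = 2*q^2
∂h/∂q = 4*p*q + 4*r
∂h/∂r = 4*q
∇h at (-3, -2, -2) = (8, 16, -8)
∇h · d = (8)(4) + (16)(1) + (-8)(-4) = 80

80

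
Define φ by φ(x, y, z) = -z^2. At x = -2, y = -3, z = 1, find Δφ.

-2

∂²φ/∂x² = 0
∂²φ/∂y² = 0
∂²φ/∂z² = -2
∇²φ = -2
At (-2, -3, 1): -2.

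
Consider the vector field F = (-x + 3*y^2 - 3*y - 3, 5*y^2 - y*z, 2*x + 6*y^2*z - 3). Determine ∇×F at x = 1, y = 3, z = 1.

(39, -2, -15)

(∇×F)₁ = ∂F₃/∂y − ∂F₂/∂z = 12*y*z + y
(∇×F)₂ = ∂F₁/∂z − ∂F₃/∂x = -2
(∇×F)₃ = ∂F₂/∂x − ∂F₁/∂y = -6*y + 3
∇×F = (12*y*z + y, -2, -6*y + 3)
At (1, 3, 1): (39, -2, -15).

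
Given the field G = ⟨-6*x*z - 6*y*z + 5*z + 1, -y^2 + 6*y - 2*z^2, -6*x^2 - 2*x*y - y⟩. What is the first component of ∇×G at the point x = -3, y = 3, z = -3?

(∇×G)_1 = ∂G₃/∂y − ∂G₂/∂z
= -2*x - 1 − (-4*z)
= -2*x + 4*z - 1
At (-3, 3, -3): -7.

-7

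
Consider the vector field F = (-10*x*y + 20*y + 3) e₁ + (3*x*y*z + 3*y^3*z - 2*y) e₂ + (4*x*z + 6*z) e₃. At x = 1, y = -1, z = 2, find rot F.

(∇×F)₁ = ∂F₃/∂y − ∂F₂/∂z = -3*x*y - 3*y^3
(∇×F)₂ = ∂F₁/∂z − ∂F₃/∂x = -4*z
(∇×F)₃ = ∂F₂/∂x − ∂F₁/∂y = 10*x + 3*y*z - 20
∇×F = (-3*x*y - 3*y^3, -4*z, 10*x + 3*y*z - 20)
At (1, -1, 2): (6, -8, -16).

(6, -8, -16)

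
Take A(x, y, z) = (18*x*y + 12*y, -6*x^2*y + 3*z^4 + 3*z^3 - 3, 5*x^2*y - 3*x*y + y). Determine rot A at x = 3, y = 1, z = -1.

(40, -27, -102)

(∇×A)₁ = ∂A₃/∂y − ∂A₂/∂z = 5*x^2 - 3*x - 12*z^3 - 9*z^2 + 1
(∇×A)₂ = ∂A₁/∂z − ∂A₃/∂x = -10*x*y + 3*y
(∇×A)₃ = ∂A₂/∂x − ∂A₁/∂y = -12*x*y - 18*x - 12
∇×A = (5*x^2 - 3*x - 12*z^3 - 9*z^2 + 1, -10*x*y + 3*y, -12*x*y - 18*x - 12)
At (3, 1, -1): (40, -27, -102).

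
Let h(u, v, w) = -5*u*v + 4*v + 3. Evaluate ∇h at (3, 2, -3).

∂h/∂u = -5*v
∂h/∂v = -5*u + 4
∂h/∂w = 0
∇h = (-5*v, -5*u + 4, 0)
At (3, 2, -3): (-10, -11, 0).

(-10, -11, 0)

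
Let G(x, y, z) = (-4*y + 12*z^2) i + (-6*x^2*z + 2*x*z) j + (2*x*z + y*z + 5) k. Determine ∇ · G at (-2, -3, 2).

-7

∂G₁/∂x = 0
∂G₂/∂y = 0
∂G₃/∂z = 2*x + y
∇·G = 2*x + y
At (-2, -3, 2): -7.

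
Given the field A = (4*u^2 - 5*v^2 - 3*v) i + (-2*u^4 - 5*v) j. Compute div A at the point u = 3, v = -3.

19

∂A₁/∂u = 8*u
∂A₂/∂v = -5
∇·A = 8*u - 5
At (3, -3): 19.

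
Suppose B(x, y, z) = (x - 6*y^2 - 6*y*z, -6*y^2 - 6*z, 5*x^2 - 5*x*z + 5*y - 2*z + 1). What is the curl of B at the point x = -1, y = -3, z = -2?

(11, 18, -48)

(∇×B)₁ = ∂B₃/∂y − ∂B₂/∂z = 11
(∇×B)₂ = ∂B₁/∂z − ∂B₃/∂x = -10*x - 6*y + 5*z
(∇×B)₃ = ∂B₂/∂x − ∂B₁/∂y = 12*y + 6*z
∇×B = (11, -10*x - 6*y + 5*z, 12*y + 6*z)
At (-1, -3, -2): (11, 18, -48).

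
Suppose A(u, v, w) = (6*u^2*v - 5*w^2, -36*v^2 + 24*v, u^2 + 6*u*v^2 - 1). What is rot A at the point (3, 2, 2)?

(∇×A)₁ = ∂A₃/∂v − ∂A₂/∂w = 12*u*v
(∇×A)₂ = ∂A₁/∂w − ∂A₃/∂u = -2*u - 6*v^2 - 10*w
(∇×A)₃ = ∂A₂/∂u − ∂A₁/∂v = -6*u^2
∇×A = (12*u*v, -2*u - 6*v^2 - 10*w, -6*u^2)
At (3, 2, 2): (72, -50, -54).

(72, -50, -54)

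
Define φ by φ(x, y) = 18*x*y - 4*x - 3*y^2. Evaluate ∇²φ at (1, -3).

∂²φ/∂x² = 0
∂²φ/∂y² = -6
∇²φ = -6
At (1, -3): -6.

-6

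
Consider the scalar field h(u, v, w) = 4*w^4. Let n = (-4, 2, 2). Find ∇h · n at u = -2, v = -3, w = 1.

∂h/∂u = 0
∂h/∂v = 0
∂h/∂w = 16*w^3
∇h at (-2, -3, 1) = (0, 0, 16)
∇h · n = (0)(-4) + (0)(2) + (16)(2) = 32

32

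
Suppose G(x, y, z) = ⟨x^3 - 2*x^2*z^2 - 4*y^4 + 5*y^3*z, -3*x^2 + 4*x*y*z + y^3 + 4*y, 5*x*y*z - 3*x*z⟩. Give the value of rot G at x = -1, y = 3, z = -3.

(∇×G)₁ = ∂G₃/∂y − ∂G₂/∂z = -4*x*y + 5*x*z
(∇×G)₂ = ∂G₁/∂z − ∂G₃/∂x = -4*x^2*z + 5*y^3 - 5*y*z + 3*z
(∇×G)₃ = ∂G₂/∂x − ∂G₁/∂y = -6*x + 16*y^3 - 15*y^2*z + 4*y*z
∇×G = (-4*x*y + 5*x*z, -4*x^2*z + 5*y^3 - 5*y*z + 3*z, -6*x + 16*y^3 - 15*y^2*z + 4*y*z)
At (-1, 3, -3): (27, 183, 807).

(27, 183, 807)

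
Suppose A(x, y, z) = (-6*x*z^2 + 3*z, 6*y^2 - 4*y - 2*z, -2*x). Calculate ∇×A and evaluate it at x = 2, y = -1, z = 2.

(2, -43, 0)

(∇×A)₁ = ∂A₃/∂y − ∂A₂/∂z = 2
(∇×A)₂ = ∂A₁/∂z − ∂A₃/∂x = -12*x*z + 5
(∇×A)₃ = ∂A₂/∂x − ∂A₁/∂y = 0
∇×A = (2, -12*x*z + 5, 0)
At (2, -1, 2): (2, -43, 0).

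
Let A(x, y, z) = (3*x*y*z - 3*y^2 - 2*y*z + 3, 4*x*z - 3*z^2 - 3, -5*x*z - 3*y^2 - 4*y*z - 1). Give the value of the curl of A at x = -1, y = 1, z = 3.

(4, 10, 33)

(∇×A)₁ = ∂A₃/∂y − ∂A₂/∂z = -4*x - 6*y + 2*z
(∇×A)₂ = ∂A₁/∂z − ∂A₃/∂x = 3*x*y - 2*y + 5*z
(∇×A)₃ = ∂A₂/∂x − ∂A₁/∂y = -3*x*z + 6*y + 6*z
∇×A = (-4*x - 6*y + 2*z, 3*x*y - 2*y + 5*z, -3*x*z + 6*y + 6*z)
At (-1, 1, 3): (4, 10, 33).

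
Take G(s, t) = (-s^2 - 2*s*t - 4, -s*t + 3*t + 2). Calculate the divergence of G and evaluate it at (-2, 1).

∂G₁/∂s = -2*s - 2*t
∂G₂/∂t = -s + 3
∇·G = -3*s - 2*t + 3
At (-2, 1): 7.

7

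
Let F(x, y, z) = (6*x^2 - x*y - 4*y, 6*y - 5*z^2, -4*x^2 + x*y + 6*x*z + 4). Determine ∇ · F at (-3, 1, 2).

-49

∂F₁/∂x = 12*x - y
∂F₂/∂y = 6
∂F₃/∂z = 6*x
∇·F = 18*x - y + 6
At (-3, 1, 2): -49.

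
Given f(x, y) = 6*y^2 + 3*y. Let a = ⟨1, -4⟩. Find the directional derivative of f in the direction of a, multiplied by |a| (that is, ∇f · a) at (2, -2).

∂f/∂x = 0
∂f/∂y = 12*y + 3
∇f at (2, -2) = (0, -21)
∇f · a = (0)(1) + (-21)(-4) = 84

84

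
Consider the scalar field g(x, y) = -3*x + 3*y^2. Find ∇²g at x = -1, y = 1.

∂²g/∂x² = 0
∂²g/∂y² = 6
∇²g = 6
At (-1, 1): 6.

6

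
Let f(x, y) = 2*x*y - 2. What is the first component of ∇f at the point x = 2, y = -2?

(∇f)_1 = ∂f/∂x = 2*y
At (2, -2): -4.

-4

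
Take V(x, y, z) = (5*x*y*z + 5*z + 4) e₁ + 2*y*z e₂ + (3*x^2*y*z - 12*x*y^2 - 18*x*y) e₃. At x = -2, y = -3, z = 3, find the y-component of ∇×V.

(∇×V)_2 = ∂V₁/∂z − ∂V₃/∂x
= 5*x*y + 5 − (6*x*y*z - 12*y^2 - 18*y)
= -6*x*y*z + 5*x*y + 12*y^2 + 18*y + 5
At (-2, -3, 3): -19.

-19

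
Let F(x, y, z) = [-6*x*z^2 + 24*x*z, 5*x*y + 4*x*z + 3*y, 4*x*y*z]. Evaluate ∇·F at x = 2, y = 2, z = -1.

∂F₁/∂x = -6*z^2 + 24*z
∂F₂/∂y = 5*x + 3
∂F₃/∂z = 4*x*y
∇·F = 4*x*y + 5*x - 6*z^2 + 24*z + 3
At (2, 2, -1): -1.

-1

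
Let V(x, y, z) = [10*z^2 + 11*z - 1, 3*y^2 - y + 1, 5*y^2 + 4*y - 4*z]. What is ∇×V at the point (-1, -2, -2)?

(-16, -29, 0)

(∇×V)₁ = ∂V₃/∂y − ∂V₂/∂z = 10*y + 4
(∇×V)₂ = ∂V₁/∂z − ∂V₃/∂x = 20*z + 11
(∇×V)₃ = ∂V₂/∂x − ∂V₁/∂y = 0
∇×V = (10*y + 4, 20*z + 11, 0)
At (-1, -2, -2): (-16, -29, 0).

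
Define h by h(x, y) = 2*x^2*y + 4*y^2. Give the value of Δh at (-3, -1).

∂²h/∂x² = 4*y
∂²h/∂y² = 8
∇²h = 4*y + 8
At (-3, -1): 4.

4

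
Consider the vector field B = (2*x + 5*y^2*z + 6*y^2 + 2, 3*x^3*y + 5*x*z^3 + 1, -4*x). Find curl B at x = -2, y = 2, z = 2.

(120, 24, 48)

(∇×B)₁ = ∂B₃/∂y − ∂B₂/∂z = -15*x*z^2
(∇×B)₂ = ∂B₁/∂z − ∂B₃/∂x = 5*y^2 + 4
(∇×B)₃ = ∂B₂/∂x − ∂B₁/∂y = 9*x^2*y - 10*y*z - 12*y + 5*z^3
∇×B = (-15*x*z^2, 5*y^2 + 4, 9*x^2*y - 10*y*z - 12*y + 5*z^3)
At (-2, 2, 2): (120, 24, 48).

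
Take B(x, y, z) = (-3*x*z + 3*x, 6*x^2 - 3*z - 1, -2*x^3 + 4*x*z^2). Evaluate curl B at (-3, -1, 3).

(3, 27, -36)

(∇×B)₁ = ∂B₃/∂y − ∂B₂/∂z = 3
(∇×B)₂ = ∂B₁/∂z − ∂B₃/∂x = 6*x^2 - 3*x - 4*z^2
(∇×B)₃ = ∂B₂/∂x − ∂B₁/∂y = 12*x
∇×B = (3, 6*x^2 - 3*x - 4*z^2, 12*x)
At (-3, -1, 3): (3, 27, -36).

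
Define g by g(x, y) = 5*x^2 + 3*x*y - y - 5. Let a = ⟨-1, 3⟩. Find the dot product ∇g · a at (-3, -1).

∂g/∂x = 10*x + 3*y
∂g/∂y = 3*x - 1
∇g at (-3, -1) = (-33, -10)
∇g · a = (-33)(-1) + (-10)(3) = 3

3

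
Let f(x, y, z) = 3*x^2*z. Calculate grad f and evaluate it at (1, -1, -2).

∂f/∂x = 6*x*z
∂f/∂y = 0
∂f/∂z = 3*x^2
∇f = (6*x*z, 0, 3*x^2)
At (1, -1, -2): (-12, 0, 3).

(-12, 0, 3)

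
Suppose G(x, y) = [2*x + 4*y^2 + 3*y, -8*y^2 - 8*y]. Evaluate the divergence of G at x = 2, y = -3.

42

∂G₁/∂x = 2
∂G₂/∂y = -16*y - 8
∇·G = -16*y - 6
At (2, -3): 42.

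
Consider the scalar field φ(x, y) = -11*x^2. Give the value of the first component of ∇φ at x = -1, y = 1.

(∇φ)_1 = ∂φ/∂x = -22*x
At (-1, 1): 22.

22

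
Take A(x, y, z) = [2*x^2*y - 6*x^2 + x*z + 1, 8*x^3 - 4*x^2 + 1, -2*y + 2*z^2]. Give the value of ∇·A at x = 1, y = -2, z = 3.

-5

∂A₁/∂x = 4*x*y - 12*x + z
∂A₂/∂y = 0
∂A₃/∂z = 4*z
∇·A = 4*x*y - 12*x + 5*z
At (1, -2, 3): -5.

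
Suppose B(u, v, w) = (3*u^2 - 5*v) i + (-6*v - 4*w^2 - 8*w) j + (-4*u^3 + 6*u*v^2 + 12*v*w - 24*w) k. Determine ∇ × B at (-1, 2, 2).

(24, -12, 5)

(∇×B)₁ = ∂B₃/∂v − ∂B₂/∂w = 12*u*v + 20*w + 8
(∇×B)₂ = ∂B₁/∂w − ∂B₃/∂u = 12*u^2 - 6*v^2
(∇×B)₃ = ∂B₂/∂u − ∂B₁/∂v = 5
∇×B = (12*u*v + 20*w + 8, 12*u^2 - 6*v^2, 5)
At (-1, 2, 2): (24, -12, 5).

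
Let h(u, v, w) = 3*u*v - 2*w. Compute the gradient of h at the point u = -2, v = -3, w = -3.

(-9, -6, -2)

∂h/∂u = 3*v
∂h/∂v = 3*u
∂h/∂w = -2
∇h = (3*v, 3*u, -2)
At (-2, -3, -3): (-9, -6, -2).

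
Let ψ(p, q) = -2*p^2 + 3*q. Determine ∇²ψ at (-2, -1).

∂²ψ/∂p² = -4
∂²ψ/∂q² = 0
∇²ψ = -4
At (-2, -1): -4.

-4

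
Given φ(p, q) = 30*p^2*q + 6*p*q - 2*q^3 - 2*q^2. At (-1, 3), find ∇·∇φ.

140

∂²φ/∂p² = 60*q
∂²φ/∂q² = -4*(3*q + 1)
∇²φ = 48*q - 4
At (-1, 3): 140.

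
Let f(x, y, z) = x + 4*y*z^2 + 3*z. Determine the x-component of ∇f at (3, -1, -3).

1

(∇f)_1 = ∂f/∂x = 1
At (3, -1, -3): 1.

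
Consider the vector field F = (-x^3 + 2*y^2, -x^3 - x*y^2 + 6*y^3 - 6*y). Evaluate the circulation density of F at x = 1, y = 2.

∂F₂/∂x = -3*x^2 - y^2
∂F₁/∂y = 4*y
Scalar curl = -3*x^2 - y^2 - 4*y
At (1, 2): -15.

-15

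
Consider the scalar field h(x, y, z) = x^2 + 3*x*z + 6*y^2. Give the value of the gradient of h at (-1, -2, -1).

∂h/∂x = 2*x + 3*z
∂h/∂y = 12*y
∂h/∂z = 3*x
∇h = (2*x + 3*z, 12*y, 3*x)
At (-1, -2, -1): (-5, -24, -3).

(-5, -24, -3)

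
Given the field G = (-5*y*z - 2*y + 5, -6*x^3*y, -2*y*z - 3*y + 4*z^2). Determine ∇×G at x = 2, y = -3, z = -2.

(∇×G)₁ = ∂G₃/∂y − ∂G₂/∂z = -2*z - 3
(∇×G)₂ = ∂G₁/∂z − ∂G₃/∂x = -5*y
(∇×G)₃ = ∂G₂/∂x − ∂G₁/∂y = -18*x^2*y + 5*z + 2
∇×G = (-2*z - 3, -5*y, -18*x^2*y + 5*z + 2)
At (2, -3, -2): (1, 15, 208).

(1, 15, 208)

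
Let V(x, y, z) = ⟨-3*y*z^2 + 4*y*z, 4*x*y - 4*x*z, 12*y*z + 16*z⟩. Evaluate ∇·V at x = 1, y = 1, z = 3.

32

∂V₁/∂x = 0
∂V₂/∂y = 4*x
∂V₃/∂z = 12*y + 16
∇·V = 4*x + 12*y + 16
At (1, 1, 3): 32.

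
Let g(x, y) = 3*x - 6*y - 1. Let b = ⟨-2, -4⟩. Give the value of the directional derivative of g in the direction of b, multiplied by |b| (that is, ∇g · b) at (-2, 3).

∂g/∂x = 3
∂g/∂y = -6
∇g at (-2, 3) = (3, -6)
∇g · b = (3)(-2) + (-6)(-4) = 18

18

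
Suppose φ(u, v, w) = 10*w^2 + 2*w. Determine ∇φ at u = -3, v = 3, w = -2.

∂φ/∂u = 0
∂φ/∂v = 0
∂φ/∂w = 20*w + 2
∇φ = (0, 0, 20*w + 2)
At (-3, 3, -2): (0, 0, -38).

(0, 0, -38)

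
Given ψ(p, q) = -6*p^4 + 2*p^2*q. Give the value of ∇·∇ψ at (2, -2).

∂²ψ/∂p² = 4*(-18*p^2 + q)
∂²ψ/∂q² = 0
∇²ψ = -72*p^2 + 4*q
At (2, -2): -296.

-296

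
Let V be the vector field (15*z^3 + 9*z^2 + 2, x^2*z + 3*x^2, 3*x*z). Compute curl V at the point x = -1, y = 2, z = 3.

(∇×V)₁ = ∂V₃/∂y − ∂V₂/∂z = -x^2
(∇×V)₂ = ∂V₁/∂z − ∂V₃/∂x = 45*z^2 + 15*z
(∇×V)₃ = ∂V₂/∂x − ∂V₁/∂y = 2*x*z + 6*x
∇×V = (-x^2, 45*z^2 + 15*z, 2*x*z + 6*x)
At (-1, 2, 3): (-1, 450, -12).

(-1, 450, -12)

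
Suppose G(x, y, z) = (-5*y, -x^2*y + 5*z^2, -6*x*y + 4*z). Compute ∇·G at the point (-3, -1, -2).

∂G₁/∂x = 0
∂G₂/∂y = -x^2
∂G₃/∂z = 4
∇·G = -x^2 + 4
At (-3, -1, -2): -5.

-5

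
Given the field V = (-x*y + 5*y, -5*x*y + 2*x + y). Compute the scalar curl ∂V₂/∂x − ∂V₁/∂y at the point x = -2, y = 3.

∂V₂/∂x = -5*y + 2
∂V₁/∂y = -x + 5
Scalar curl = x - 5*y - 3
At (-2, 3): -20.

-20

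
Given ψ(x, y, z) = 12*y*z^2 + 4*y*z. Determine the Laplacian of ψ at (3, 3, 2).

72

∂²ψ/∂x² = 0
∂²ψ/∂y² = 0
∂²ψ/∂z² = 24*y
∇²ψ = 24*y
At (3, 3, 2): 72.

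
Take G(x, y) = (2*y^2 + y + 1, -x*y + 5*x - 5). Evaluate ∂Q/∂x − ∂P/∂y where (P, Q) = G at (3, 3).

-11

∂G₂/∂x = -y + 5
∂G₁/∂y = 4*y + 1
Scalar curl = -5*y + 4
At (3, 3): -11.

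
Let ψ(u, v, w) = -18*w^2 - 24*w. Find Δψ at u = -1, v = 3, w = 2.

-36

∂²ψ/∂u² = 0
∂²ψ/∂v² = 0
∂²ψ/∂w² = -36
∇²ψ = -36
At (-1, 3, 2): -36.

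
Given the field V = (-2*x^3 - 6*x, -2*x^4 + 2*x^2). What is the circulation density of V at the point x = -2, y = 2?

∂V₂/∂x = -8*x^3 + 4*x
∂V₁/∂y = 0
Scalar curl = -8*x^3 + 4*x
At (-2, 2): 56.

56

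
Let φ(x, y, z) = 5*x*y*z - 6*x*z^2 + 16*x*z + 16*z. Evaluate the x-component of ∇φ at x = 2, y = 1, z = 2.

(∇φ)_1 = ∂φ/∂x = 5*y*z - 6*z^2 + 16*z
At (2, 1, 2): 18.

18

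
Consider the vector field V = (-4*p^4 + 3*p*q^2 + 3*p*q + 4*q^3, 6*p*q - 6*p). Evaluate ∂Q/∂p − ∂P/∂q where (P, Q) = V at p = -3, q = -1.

-33

∂V₂/∂p = 6*q - 6
∂V₁/∂q = 6*p*q + 3*p + 12*q^2
Scalar curl = -6*p*q - 3*p - 12*q^2 + 6*q - 6
At (-3, -1): -33.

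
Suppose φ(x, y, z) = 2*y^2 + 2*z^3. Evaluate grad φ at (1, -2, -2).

∂φ/∂x = 0
∂φ/∂y = 4*y
∂φ/∂z = 6*z^2
∇φ = (0, 4*y, 6*z^2)
At (1, -2, -2): (0, -8, 24).

(0, -8, 24)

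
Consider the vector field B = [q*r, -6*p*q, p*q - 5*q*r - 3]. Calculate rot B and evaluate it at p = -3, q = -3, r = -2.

(∇×B)₁ = ∂B₃/∂q − ∂B₂/∂r = p - 5*r
(∇×B)₂ = ∂B₁/∂r − ∂B₃/∂p = 0
(∇×B)₃ = ∂B₂/∂p − ∂B₁/∂q = -6*q - r
∇×B = (p - 5*r, 0, -6*q - r)
At (-3, -3, -2): (7, 0, 20).

(7, 0, 20)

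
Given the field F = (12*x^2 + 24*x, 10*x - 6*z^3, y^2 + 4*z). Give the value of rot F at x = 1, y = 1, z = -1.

(20, 0, 10)

(∇×F)₁ = ∂F₃/∂y − ∂F₂/∂z = 2*y + 18*z^2
(∇×F)₂ = ∂F₁/∂z − ∂F₃/∂x = 0
(∇×F)₃ = ∂F₂/∂x − ∂F₁/∂y = 10
∇×F = (2*y + 18*z^2, 0, 10)
At (1, 1, -1): (20, 0, 10).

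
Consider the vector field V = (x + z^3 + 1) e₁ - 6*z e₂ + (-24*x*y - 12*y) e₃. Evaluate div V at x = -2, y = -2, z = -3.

∂V₁/∂x = 1
∂V₂/∂y = 0
∂V₃/∂z = 0
∇·V = 1
At (-2, -2, -3): 1.

1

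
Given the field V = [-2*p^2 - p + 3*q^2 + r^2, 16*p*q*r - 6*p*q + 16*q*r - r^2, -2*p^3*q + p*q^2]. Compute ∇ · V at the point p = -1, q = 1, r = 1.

∂V₁/∂p = -4*p - 1
∂V₂/∂q = 16*p*r - 6*p + 16*r
∂V₃/∂r = 0
∇·V = 16*p*r - 10*p + 16*r - 1
At (-1, 1, 1): 9.

9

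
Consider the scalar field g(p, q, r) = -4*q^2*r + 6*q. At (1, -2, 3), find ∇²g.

-24

∂²g/∂p² = 0
∂²g/∂q² = -8*r
∂²g/∂r² = 0
∇²g = -8*r
At (1, -2, 3): -24.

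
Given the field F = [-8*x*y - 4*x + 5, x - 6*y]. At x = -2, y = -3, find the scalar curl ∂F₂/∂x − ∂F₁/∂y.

-15

∂F₂/∂x = 1
∂F₁/∂y = -8*x
Scalar curl = 8*x + 1
At (-2, -3): -15.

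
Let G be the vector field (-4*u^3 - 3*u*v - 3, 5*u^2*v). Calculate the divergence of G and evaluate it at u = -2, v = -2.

-22

∂G₁/∂u = -12*u^2 - 3*v
∂G₂/∂v = 5*u^2
∇·G = -7*u^2 - 3*v
At (-2, -2): -22.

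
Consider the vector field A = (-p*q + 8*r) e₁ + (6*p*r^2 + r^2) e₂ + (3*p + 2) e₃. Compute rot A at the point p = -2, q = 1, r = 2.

(44, 5, 22)

(∇×A)₁ = ∂A₃/∂q − ∂A₂/∂r = -12*p*r - 2*r
(∇×A)₂ = ∂A₁/∂r − ∂A₃/∂p = 5
(∇×A)₃ = ∂A₂/∂p − ∂A₁/∂q = p + 6*r^2
∇×A = (-12*p*r - 2*r, 5, p + 6*r^2)
At (-2, 1, 2): (44, 5, 22).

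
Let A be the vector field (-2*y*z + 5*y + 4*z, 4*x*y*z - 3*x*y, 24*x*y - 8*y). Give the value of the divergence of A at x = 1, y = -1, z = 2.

∂A₁/∂x = 0
∂A₂/∂y = 4*x*z - 3*x
∂A₃/∂z = 0
∇·A = 4*x*z - 3*x
At (1, -1, 2): 5.

5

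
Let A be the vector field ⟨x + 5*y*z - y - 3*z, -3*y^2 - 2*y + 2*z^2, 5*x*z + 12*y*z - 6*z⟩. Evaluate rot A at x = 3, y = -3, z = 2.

(∇×A)₁ = ∂A₃/∂y − ∂A₂/∂z = 8*z
(∇×A)₂ = ∂A₁/∂z − ∂A₃/∂x = 5*y - 5*z - 3
(∇×A)₃ = ∂A₂/∂x − ∂A₁/∂y = -5*z + 1
∇×A = (8*z, 5*y - 5*z - 3, -5*z + 1)
At (3, -3, 2): (16, -28, -9).

(16, -28, -9)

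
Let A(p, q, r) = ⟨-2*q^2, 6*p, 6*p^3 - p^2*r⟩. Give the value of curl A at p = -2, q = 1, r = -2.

(0, -64, 10)

(∇×A)₁ = ∂A₃/∂q − ∂A₂/∂r = 0
(∇×A)₂ = ∂A₁/∂r − ∂A₃/∂p = -18*p^2 + 2*p*r
(∇×A)₃ = ∂A₂/∂p − ∂A₁/∂q = 4*q + 6
∇×A = (0, -18*p^2 + 2*p*r, 4*q + 6)
At (-2, 1, -2): (0, -64, 10).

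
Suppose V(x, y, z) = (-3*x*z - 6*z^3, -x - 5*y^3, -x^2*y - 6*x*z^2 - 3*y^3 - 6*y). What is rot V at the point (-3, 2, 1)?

(∇×V)₁ = ∂V₃/∂y − ∂V₂/∂z = -x^2 - 9*y^2 - 6
(∇×V)₂ = ∂V₁/∂z − ∂V₃/∂x = 2*x*y - 3*x - 12*z^2
(∇×V)₃ = ∂V₂/∂x − ∂V₁/∂y = -1
∇×V = (-x^2 - 9*y^2 - 6, 2*x*y - 3*x - 12*z^2, -1)
At (-3, 2, 1): (-51, -15, -1).

(-51, -15, -1)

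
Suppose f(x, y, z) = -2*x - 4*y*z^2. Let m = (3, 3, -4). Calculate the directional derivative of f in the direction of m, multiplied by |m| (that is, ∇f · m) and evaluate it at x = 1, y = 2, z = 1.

∂f/∂x = -2
∂f/∂y = -4*z^2
∂f/∂z = -8*y*z
∇f at (1, 2, 1) = (-2, -4, -16)
∇f · m = (-2)(3) + (-4)(3) + (-16)(-4) = 46

46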